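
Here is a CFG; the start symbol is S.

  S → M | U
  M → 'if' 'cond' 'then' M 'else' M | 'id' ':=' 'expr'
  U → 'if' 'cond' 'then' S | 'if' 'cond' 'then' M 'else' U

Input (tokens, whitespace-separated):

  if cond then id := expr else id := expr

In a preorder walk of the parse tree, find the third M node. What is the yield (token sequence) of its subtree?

id := expr

[S [M if cond then [M id := expr] else [M id := expr]]]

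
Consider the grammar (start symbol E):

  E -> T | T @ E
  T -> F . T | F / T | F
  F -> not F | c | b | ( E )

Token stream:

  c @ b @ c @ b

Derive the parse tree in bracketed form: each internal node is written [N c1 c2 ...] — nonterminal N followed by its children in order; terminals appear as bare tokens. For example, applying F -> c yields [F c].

[E [T [F c]] @ [E [T [F b]] @ [E [T [F c]] @ [E [T [F b]]]]]]

E
T @ E
F @ E
c @ E
c @ T @ E
c @ F @ E
c @ b @ E
c @ b @ T @ E
c @ b @ F @ E
c @ b @ c @ E
c @ b @ c @ T
c @ b @ c @ F
c @ b @ c @ b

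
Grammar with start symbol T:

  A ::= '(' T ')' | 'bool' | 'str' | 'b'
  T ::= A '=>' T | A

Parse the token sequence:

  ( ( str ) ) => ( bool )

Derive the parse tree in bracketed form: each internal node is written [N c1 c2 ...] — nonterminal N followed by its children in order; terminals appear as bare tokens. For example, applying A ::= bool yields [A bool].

[T [A ( [T [A ( [T [A str]] )]] )] => [T [A ( [T [A bool]] )]]]

T
A => T
( T ) => T
( A ) => T
( ( T ) ) => T
( ( A ) ) => T
( ( str ) ) => T
( ( str ) ) => A
( ( str ) ) => ( T )
( ( str ) ) => ( A )
( ( str ) ) => ( bool )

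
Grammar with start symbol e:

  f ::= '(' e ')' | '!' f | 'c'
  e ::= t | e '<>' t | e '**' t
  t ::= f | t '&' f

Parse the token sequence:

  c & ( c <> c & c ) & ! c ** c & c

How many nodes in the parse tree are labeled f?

[e [e [t [t [t [f c]] & [f ( [e [e [t [f c]]] <> [t [t [f c]] & [f c]]] )]] & [f ! [f c]]]] ** [t [t [f c]] & [f c]]]

9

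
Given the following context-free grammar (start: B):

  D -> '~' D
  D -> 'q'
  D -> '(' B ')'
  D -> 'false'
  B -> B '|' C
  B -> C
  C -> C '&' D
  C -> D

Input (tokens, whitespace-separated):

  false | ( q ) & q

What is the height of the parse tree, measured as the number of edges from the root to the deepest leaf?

7

[B [B [C [D false]]] | [C [C [D ( [B [C [D q]]] )]] & [D q]]]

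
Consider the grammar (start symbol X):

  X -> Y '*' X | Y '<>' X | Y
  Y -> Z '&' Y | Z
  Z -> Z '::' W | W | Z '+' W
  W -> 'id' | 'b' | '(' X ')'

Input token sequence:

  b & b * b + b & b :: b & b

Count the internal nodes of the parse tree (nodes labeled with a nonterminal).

[X [Y [Z [W b]] & [Y [Z [W b]]]] * [X [Y [Z [Z [W b]] + [W b]] & [Y [Z [Z [W b]] :: [W b]] & [Y [Z [W b]]]]]]]

21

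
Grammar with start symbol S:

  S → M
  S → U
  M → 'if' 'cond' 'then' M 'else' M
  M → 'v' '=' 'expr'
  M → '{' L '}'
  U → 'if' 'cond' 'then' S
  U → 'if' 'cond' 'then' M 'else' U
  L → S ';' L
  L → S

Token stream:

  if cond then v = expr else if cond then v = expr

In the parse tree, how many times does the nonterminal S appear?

2

[S [U if cond then [M v = expr] else [U if cond then [S [M v = expr]]]]]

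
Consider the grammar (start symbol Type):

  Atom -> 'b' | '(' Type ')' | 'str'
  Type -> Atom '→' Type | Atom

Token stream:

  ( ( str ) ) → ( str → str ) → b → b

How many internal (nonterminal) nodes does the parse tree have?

[Type [Atom ( [Type [Atom ( [Type [Atom str]] )]] )] → [Type [Atom ( [Type [Atom str] → [Type [Atom str]]] )] → [Type [Atom b] → [Type [Atom b]]]]]

16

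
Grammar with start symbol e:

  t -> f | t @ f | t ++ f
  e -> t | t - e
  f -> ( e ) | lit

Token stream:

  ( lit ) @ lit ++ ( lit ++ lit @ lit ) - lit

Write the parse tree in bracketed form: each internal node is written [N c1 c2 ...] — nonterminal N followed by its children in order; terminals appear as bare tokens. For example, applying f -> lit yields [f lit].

[e [t [t [t [f ( [e [t [f lit]]] )]] @ [f lit]] ++ [f ( [e [t [t [t [f lit]] ++ [f lit]] @ [f lit]]] )]] - [e [t [f lit]]]]

e
t - e
t ++ f - e
t @ f ++ f - e
f @ f ++ f - e
( e ) @ f ++ f - e
( t ) @ f ++ f - e
( f ) @ f ++ f - e
( lit ) @ f ++ f - e
( lit ) @ lit ++ f - e
( lit ) @ lit ++ ( e ) - e
( lit ) @ lit ++ ( t ) - e
( lit ) @ lit ++ ( t @ f ) - e
( lit ) @ lit ++ ( t ++ f @ f ) - e
( lit ) @ lit ++ ( f ++ f @ f ) - e
( lit ) @ lit ++ ( lit ++ f @ f ) - e
( lit ) @ lit ++ ( lit ++ lit @ f ) - e
( lit ) @ lit ++ ( lit ++ lit @ lit ) - e
( lit ) @ lit ++ ( lit ++ lit @ lit ) - t
( lit ) @ lit ++ ( lit ++ lit @ lit ) - f
( lit ) @ lit ++ ( lit ++ lit @ lit ) - lit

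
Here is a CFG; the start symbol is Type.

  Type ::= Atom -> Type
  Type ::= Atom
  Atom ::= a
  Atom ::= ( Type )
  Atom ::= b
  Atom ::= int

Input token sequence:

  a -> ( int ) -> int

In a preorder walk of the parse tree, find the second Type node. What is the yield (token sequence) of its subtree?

( int ) -> int

[Type [Atom a] -> [Type [Atom ( [Type [Atom int]] )] -> [Type [Atom int]]]]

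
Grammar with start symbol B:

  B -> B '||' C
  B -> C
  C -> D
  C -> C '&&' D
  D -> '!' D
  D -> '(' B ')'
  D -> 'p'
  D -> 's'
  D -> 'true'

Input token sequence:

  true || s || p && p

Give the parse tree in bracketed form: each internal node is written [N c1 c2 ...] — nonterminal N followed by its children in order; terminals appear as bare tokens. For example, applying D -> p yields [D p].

B
B || C
B || C || C
C || C || C
D || C || C
true || C || C
true || D || C
true || s || C
true || s || C && D
true || s || D && D
true || s || p && D
true || s || p && p

[B [B [B [C [D true]]] || [C [D s]]] || [C [C [D p]] && [D p]]]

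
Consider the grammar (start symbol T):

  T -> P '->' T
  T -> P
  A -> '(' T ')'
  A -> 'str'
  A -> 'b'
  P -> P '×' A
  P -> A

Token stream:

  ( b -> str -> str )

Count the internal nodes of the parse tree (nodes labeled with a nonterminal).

12

[T [P [A ( [T [P [A b]] -> [T [P [A str]] -> [T [P [A str]]]]] )]]]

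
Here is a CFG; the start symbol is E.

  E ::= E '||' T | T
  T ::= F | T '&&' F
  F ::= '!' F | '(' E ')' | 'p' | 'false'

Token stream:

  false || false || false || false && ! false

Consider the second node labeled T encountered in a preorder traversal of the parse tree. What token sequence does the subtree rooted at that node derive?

false

[E [E [E [E [T [F false]]] || [T [F false]]] || [T [F false]]] || [T [T [F false]] && [F ! [F false]]]]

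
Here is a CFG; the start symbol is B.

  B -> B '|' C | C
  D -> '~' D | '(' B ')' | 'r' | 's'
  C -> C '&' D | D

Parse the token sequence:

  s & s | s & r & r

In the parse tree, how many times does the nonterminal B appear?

[B [B [C [C [D s]] & [D s]]] | [C [C [C [D s]] & [D r]] & [D r]]]

2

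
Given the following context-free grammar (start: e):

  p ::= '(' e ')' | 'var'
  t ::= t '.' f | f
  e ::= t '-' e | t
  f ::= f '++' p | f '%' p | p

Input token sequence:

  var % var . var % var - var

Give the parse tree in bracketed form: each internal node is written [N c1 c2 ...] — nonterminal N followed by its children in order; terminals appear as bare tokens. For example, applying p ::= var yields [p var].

[e [t [t [f [f [p var]] % [p var]]] . [f [f [p var]] % [p var]]] - [e [t [f [p var]]]]]

e
t - e
t . f - e
f . f - e
f % p . f - e
p % p . f - e
var % p . f - e
var % var . f - e
var % var . f % p - e
var % var . p % p - e
var % var . var % p - e
var % var . var % var - e
var % var . var % var - t
var % var . var % var - f
var % var . var % var - p
var % var . var % var - var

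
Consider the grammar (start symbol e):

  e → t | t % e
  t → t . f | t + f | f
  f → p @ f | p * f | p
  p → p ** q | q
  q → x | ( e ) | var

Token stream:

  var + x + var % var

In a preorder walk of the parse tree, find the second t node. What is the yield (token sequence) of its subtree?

var + x

[e [t [t [t [f [p [q var]]]] + [f [p [q x]]]] + [f [p [q var]]]] % [e [t [f [p [q var]]]]]]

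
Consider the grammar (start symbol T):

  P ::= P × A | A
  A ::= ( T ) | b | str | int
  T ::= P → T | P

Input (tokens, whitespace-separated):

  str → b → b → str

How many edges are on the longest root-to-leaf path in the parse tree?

6

[T [P [A str]] → [T [P [A b]] → [T [P [A b]] → [T [P [A str]]]]]]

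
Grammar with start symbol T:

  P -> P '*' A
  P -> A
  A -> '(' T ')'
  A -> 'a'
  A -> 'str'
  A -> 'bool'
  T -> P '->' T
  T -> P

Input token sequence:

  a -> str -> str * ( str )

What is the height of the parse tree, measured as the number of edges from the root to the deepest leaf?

[T [P [A a]] -> [T [P [A str]] -> [T [P [P [A str]] * [A ( [T [P [A str]]] )]]]]]

8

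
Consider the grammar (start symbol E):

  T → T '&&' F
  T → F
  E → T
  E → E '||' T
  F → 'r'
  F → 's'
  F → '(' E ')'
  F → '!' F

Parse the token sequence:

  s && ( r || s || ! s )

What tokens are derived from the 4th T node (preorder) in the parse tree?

[E [T [T [F s]] && [F ( [E [E [E [T [F r]]] || [T [F s]]] || [T [F ! [F s]]]] )]]]

s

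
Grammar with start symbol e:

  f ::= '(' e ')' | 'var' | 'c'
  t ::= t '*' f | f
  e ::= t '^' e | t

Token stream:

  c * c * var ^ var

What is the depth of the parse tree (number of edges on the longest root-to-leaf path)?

[e [t [t [t [f c]] * [f c]] * [f var]] ^ [e [t [f var]]]]

5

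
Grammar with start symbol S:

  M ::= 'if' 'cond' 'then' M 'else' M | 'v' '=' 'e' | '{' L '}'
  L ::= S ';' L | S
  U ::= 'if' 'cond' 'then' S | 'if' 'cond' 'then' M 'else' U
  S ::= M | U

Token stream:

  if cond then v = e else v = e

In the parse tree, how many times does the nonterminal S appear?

1

[S [M if cond then [M v = e] else [M v = e]]]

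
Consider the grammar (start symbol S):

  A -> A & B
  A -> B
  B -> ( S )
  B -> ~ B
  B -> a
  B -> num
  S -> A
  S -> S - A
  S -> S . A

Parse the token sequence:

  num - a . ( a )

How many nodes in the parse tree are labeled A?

[S [S [S [A [B num]]] - [A [B a]]] . [A [B ( [S [A [B a]]] )]]]

4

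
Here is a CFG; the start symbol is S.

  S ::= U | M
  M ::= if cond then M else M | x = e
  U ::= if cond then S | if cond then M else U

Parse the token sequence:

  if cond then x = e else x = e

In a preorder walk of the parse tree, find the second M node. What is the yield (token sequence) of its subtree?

[S [M if cond then [M x = e] else [M x = e]]]

x = e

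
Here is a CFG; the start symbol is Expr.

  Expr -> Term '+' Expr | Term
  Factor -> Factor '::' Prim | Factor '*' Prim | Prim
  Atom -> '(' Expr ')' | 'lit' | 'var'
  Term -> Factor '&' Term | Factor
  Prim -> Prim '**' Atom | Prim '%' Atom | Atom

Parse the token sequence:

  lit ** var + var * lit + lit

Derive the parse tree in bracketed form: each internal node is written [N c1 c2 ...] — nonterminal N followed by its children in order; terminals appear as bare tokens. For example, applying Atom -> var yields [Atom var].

[Expr [Term [Factor [Prim [Prim [Atom lit]] ** [Atom var]]]] + [Expr [Term [Factor [Factor [Prim [Atom var]]] * [Prim [Atom lit]]]] + [Expr [Term [Factor [Prim [Atom lit]]]]]]]

Expr
Term + Expr
Factor + Expr
Prim + Expr
Prim ** Atom + Expr
Atom ** Atom + Expr
lit ** Atom + Expr
lit ** var + Expr
lit ** var + Term + Expr
lit ** var + Factor + Expr
lit ** var + Factor * Prim + Expr
lit ** var + Prim * Prim + Expr
lit ** var + Atom * Prim + Expr
lit ** var + var * Prim + Expr
lit ** var + var * Atom + Expr
lit ** var + var * lit + Expr
lit ** var + var * lit + Term
lit ** var + var * lit + Factor
lit ** var + var * lit + Prim
lit ** var + var * lit + Atom
lit ** var + var * lit + lit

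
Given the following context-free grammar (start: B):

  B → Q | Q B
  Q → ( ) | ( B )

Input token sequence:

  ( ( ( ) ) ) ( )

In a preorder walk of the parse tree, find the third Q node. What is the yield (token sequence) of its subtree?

( )

[B [Q ( [B [Q ( [B [Q ( )]] )]] )] [B [Q ( )]]]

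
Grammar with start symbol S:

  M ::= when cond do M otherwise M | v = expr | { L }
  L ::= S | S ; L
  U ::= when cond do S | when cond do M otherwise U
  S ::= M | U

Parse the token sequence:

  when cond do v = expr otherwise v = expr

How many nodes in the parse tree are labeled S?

[S [M when cond do [M v = expr] otherwise [M v = expr]]]

1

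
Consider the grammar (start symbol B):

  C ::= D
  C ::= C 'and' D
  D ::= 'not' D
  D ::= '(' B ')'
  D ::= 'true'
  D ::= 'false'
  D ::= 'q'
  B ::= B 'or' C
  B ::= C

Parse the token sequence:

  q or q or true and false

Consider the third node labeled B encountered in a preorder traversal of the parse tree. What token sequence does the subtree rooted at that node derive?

q

[B [B [B [C [D q]]] or [C [D q]]] or [C [C [D true]] and [D false]]]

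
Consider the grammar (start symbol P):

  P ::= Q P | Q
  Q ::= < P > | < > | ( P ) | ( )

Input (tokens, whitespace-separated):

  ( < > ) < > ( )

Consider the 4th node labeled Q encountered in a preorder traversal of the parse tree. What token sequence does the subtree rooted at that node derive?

( )

[P [Q ( [P [Q < >]] )] [P [Q < >] [P [Q ( )]]]]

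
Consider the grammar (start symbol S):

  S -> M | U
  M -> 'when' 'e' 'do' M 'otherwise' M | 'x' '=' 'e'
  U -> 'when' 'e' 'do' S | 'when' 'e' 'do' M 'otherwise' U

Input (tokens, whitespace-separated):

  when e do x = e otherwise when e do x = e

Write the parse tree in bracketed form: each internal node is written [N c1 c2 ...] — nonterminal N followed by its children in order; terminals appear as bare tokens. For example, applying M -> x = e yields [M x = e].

[S [U when e do [M x = e] otherwise [U when e do [S [M x = e]]]]]

S
U
when e do M otherwise U
when e do x = e otherwise U
when e do x = e otherwise when e do S
when e do x = e otherwise when e do M
when e do x = e otherwise when e do x = e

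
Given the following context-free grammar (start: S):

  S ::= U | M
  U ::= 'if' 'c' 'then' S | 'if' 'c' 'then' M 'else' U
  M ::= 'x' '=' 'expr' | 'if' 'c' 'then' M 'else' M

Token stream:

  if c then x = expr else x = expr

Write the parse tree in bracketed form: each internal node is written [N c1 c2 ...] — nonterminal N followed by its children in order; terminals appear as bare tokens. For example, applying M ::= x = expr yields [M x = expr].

[S [M if c then [M x = expr] else [M x = expr]]]

S
M
if c then M else M
if c then x = expr else M
if c then x = expr else x = expr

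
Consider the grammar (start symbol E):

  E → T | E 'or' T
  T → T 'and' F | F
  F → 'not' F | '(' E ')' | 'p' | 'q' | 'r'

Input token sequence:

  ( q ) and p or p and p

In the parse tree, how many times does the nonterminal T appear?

5

[E [E [T [T [F ( [E [T [F q]]] )]] and [F p]]] or [T [T [F p]] and [F p]]]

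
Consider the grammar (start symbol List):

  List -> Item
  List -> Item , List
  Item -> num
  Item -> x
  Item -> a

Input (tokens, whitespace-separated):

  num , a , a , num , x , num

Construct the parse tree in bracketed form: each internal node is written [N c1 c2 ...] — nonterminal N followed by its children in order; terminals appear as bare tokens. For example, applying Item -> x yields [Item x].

[List [Item num] , [List [Item a] , [List [Item a] , [List [Item num] , [List [Item x] , [List [Item num]]]]]]]

List
Item , List
num , List
num , Item , List
num , a , List
num , a , Item , List
num , a , a , List
num , a , a , Item , List
num , a , a , num , List
num , a , a , num , Item , List
num , a , a , num , x , List
num , a , a , num , x , Item
num , a , a , num , x , num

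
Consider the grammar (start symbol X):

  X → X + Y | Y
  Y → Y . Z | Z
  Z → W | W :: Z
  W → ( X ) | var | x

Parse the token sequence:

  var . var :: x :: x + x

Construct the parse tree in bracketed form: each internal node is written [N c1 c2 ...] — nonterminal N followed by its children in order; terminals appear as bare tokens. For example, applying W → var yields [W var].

[X [X [Y [Y [Z [W var]]] . [Z [W var] :: [Z [W x] :: [Z [W x]]]]]] + [Y [Z [W x]]]]

X
X + Y
Y + Y
Y . Z + Y
Z . Z + Y
W . Z + Y
var . Z + Y
var . W :: Z + Y
var . var :: Z + Y
var . var :: W :: Z + Y
var . var :: x :: Z + Y
var . var :: x :: W + Y
var . var :: x :: x + Y
var . var :: x :: x + Z
var . var :: x :: x + W
var . var :: x :: x + x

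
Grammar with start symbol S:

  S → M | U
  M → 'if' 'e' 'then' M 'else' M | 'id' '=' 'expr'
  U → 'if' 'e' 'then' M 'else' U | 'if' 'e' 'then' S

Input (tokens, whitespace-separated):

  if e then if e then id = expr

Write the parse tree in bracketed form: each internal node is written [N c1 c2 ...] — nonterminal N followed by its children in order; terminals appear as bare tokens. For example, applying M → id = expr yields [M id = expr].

S
U
if e then S
if e then U
if e then if e then S
if e then if e then M
if e then if e then id = expr

[S [U if e then [S [U if e then [S [M id = expr]]]]]]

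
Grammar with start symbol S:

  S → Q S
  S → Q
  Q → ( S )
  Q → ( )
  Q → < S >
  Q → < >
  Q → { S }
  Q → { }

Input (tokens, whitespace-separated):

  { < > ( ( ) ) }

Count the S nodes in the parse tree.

4

[S [Q { [S [Q < >] [S [Q ( [S [Q ( )]] )]]] }]]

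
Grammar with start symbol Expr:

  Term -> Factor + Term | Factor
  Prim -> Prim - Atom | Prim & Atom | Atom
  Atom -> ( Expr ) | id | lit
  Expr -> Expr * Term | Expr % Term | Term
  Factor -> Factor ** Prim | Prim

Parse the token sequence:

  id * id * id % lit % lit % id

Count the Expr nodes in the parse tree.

6

[Expr [Expr [Expr [Expr [Expr [Expr [Term [Factor [Prim [Atom id]]]]] * [Term [Factor [Prim [Atom id]]]]] * [Term [Factor [Prim [Atom id]]]]] % [Term [Factor [Prim [Atom lit]]]]] % [Term [Factor [Prim [Atom lit]]]]] % [Term [Factor [Prim [Atom id]]]]]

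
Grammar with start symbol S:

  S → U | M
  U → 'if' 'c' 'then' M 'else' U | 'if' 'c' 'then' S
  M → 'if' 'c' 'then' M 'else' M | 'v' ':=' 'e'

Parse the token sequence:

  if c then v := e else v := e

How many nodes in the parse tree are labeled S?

1

[S [M if c then [M v := e] else [M v := e]]]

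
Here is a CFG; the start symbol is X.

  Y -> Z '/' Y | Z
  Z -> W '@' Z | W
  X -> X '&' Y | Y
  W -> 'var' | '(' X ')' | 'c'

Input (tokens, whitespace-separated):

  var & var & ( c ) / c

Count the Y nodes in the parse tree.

5

[X [X [X [Y [Z [W var]]]] & [Y [Z [W var]]]] & [Y [Z [W ( [X [Y [Z [W c]]]] )]] / [Y [Z [W c]]]]]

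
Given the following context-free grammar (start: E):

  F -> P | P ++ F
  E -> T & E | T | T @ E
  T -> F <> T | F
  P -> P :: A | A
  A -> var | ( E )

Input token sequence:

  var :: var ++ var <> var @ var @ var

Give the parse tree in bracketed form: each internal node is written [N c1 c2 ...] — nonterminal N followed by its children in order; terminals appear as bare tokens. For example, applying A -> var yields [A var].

[E [T [F [P [P [A var]] :: [A var]] ++ [F [P [A var]]]] <> [T [F [P [A var]]]]] @ [E [T [F [P [A var]]]] @ [E [T [F [P [A var]]]]]]]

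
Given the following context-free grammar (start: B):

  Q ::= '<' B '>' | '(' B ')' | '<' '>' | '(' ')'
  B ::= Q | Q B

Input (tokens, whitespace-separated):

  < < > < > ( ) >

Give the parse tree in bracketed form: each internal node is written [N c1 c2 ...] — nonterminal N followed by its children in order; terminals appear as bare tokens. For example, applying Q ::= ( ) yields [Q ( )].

B
Q
< B >
< Q B >
< < > B >
< < > Q B >
< < > < > B >
< < > < > Q >
< < > < > ( ) >

[B [Q < [B [Q < >] [B [Q < >] [B [Q ( )]]]] >]]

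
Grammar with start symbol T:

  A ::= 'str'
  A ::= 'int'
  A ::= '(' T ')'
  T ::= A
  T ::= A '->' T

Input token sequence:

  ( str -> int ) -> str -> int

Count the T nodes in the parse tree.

5

[T [A ( [T [A str] -> [T [A int]]] )] -> [T [A str] -> [T [A int]]]]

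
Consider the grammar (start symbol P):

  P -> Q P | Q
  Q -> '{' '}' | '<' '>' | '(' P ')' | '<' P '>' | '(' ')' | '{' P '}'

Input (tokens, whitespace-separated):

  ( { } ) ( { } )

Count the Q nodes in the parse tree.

[P [Q ( [P [Q { }]] )] [P [Q ( [P [Q { }]] )]]]

4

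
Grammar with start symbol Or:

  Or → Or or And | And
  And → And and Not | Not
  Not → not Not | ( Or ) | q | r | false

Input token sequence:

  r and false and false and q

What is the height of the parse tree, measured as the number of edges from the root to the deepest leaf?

6

[Or [And [And [And [And [Not r]] and [Not false]] and [Not false]] and [Not q]]]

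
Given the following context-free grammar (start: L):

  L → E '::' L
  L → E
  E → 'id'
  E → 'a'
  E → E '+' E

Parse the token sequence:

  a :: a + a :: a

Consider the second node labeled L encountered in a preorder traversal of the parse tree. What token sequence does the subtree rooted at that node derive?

a + a :: a

[L [E a] :: [L [E [E a] + [E a]] :: [L [E a]]]]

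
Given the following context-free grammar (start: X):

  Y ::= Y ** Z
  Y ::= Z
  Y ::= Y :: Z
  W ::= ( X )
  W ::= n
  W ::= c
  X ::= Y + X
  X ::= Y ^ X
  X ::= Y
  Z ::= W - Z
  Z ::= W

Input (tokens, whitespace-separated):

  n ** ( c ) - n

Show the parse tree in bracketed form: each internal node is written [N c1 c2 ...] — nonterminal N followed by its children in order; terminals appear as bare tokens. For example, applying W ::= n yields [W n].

X
Y
Y ** Z
Z ** Z
W ** Z
n ** Z
n ** W - Z
n ** ( X ) - Z
n ** ( Y ) - Z
n ** ( Z ) - Z
n ** ( W ) - Z
n ** ( c ) - Z
n ** ( c ) - W
n ** ( c ) - n

[X [Y [Y [Z [W n]]] ** [Z [W ( [X [Y [Z [W c]]]] )] - [Z [W n]]]]]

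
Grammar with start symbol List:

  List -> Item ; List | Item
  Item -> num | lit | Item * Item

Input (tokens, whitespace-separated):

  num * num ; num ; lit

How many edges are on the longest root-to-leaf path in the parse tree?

4

[List [Item [Item num] * [Item num]] ; [List [Item num] ; [List [Item lit]]]]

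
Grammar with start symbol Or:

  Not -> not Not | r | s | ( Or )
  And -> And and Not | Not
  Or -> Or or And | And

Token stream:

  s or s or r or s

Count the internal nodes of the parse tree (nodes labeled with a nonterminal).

12

[Or [Or [Or [Or [And [Not s]]] or [And [Not s]]] or [And [Not r]]] or [And [Not s]]]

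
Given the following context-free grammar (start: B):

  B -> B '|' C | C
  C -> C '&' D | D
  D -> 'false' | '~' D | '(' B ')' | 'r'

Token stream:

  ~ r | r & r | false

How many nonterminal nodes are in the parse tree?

12

[B [B [B [C [D ~ [D r]]]] | [C [C [D r]] & [D r]]] | [C [D false]]]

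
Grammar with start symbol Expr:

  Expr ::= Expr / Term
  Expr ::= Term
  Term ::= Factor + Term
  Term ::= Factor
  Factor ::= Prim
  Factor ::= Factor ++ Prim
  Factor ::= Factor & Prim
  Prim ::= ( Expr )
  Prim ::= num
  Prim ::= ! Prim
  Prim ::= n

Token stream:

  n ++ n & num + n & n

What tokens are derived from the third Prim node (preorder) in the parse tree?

[Expr [Term [Factor [Factor [Factor [Prim n]] ++ [Prim n]] & [Prim num]] + [Term [Factor [Factor [Prim n]] & [Prim n]]]]]

num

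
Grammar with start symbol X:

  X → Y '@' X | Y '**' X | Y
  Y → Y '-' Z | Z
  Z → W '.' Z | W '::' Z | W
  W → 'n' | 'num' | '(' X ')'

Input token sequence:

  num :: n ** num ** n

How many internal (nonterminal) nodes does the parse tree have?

[X [Y [Z [W num] :: [Z [W n]]]] ** [X [Y [Z [W num]]] ** [X [Y [Z [W n]]]]]]

14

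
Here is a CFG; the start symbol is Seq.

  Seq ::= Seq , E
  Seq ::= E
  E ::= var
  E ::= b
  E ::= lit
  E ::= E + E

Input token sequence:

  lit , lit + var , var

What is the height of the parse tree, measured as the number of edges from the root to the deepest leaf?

4

[Seq [Seq [Seq [E lit]] , [E [E lit] + [E var]]] , [E var]]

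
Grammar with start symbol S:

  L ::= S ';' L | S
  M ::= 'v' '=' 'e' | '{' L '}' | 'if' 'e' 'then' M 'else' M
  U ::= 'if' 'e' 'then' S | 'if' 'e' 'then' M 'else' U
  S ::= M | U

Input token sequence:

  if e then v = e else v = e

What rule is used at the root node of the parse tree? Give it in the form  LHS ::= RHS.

S ::= M

[S [M if e then [M v = e] else [M v = e]]]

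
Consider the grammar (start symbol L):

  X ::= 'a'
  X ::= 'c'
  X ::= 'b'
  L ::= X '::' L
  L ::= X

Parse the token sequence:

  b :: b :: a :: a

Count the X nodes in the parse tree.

[L [X b] :: [L [X b] :: [L [X a] :: [L [X a]]]]]

4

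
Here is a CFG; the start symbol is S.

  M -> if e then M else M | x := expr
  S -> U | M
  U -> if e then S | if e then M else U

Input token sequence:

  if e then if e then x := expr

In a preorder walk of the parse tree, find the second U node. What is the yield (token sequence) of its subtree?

[S [U if e then [S [U if e then [S [M x := expr]]]]]]

if e then x := expr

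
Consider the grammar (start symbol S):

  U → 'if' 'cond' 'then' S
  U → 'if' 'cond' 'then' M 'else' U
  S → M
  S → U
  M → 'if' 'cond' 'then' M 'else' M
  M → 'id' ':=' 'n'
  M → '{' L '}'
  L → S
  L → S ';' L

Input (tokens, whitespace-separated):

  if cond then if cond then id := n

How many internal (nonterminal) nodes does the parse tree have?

6

[S [U if cond then [S [U if cond then [S [M id := n]]]]]]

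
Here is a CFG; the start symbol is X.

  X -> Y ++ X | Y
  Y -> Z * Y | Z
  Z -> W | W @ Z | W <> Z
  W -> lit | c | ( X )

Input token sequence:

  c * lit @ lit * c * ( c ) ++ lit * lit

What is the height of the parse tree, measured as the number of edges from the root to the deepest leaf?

[X [Y [Z [W c]] * [Y [Z [W lit] @ [Z [W lit]]] * [Y [Z [W c]] * [Y [Z [W ( [X [Y [Z [W c]]]] )]]]]]] ++ [X [Y [Z [W lit]] * [Y [Z [W lit]]]]]]

11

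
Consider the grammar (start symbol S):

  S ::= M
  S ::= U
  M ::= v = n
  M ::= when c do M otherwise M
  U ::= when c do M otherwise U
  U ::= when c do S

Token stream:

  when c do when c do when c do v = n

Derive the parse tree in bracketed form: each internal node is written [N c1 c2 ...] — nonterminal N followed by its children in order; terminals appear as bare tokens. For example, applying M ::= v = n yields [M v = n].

[S [U when c do [S [U when c do [S [U when c do [S [M v = n]]]]]]]]

S
U
when c do S
when c do U
when c do when c do S
when c do when c do U
when c do when c do when c do S
when c do when c do when c do M
when c do when c do when c do v = n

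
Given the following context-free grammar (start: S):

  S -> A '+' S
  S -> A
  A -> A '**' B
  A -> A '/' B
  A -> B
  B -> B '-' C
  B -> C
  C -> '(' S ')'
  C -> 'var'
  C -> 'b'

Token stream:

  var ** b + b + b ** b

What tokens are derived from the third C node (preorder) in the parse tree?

b

[S [A [A [B [C var]]] ** [B [C b]]] + [S [A [B [C b]]] + [S [A [A [B [C b]]] ** [B [C b]]]]]]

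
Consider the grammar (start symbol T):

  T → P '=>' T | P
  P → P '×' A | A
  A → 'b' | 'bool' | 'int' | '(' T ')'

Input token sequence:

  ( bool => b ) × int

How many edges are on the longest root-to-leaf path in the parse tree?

8

[T [P [P [A ( [T [P [A bool]] => [T [P [A b]]]] )]] × [A int]]]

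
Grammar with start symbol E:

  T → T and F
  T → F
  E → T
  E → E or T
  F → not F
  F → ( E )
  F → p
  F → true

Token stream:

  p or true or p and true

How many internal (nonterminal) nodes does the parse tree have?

[E [E [E [T [F p]]] or [T [F true]]] or [T [T [F p]] and [F true]]]

11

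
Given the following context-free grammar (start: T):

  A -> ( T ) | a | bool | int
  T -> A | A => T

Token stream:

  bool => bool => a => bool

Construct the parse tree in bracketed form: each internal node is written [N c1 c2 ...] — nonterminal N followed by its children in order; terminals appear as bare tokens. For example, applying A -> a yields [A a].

T
A => T
bool => T
bool => A => T
bool => bool => T
bool => bool => A => T
bool => bool => a => T
bool => bool => a => A
bool => bool => a => bool

[T [A bool] => [T [A bool] => [T [A a] => [T [A bool]]]]]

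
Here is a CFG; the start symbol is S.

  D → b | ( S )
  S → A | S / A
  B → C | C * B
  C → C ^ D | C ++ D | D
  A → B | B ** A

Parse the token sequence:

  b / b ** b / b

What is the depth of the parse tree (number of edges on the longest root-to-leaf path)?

[S [S [S [A [B [C [D b]]]]] / [A [B [C [D b]]] ** [A [B [C [D b]]]]]] / [A [B [C [D b]]]]]

7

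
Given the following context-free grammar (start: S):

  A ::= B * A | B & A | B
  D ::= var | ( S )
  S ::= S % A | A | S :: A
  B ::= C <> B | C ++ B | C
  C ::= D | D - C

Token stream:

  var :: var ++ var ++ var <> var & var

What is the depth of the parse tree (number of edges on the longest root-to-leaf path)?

8

[S [S [A [B [C [D var]]]]] :: [A [B [C [D var]] ++ [B [C [D var]] ++ [B [C [D var]] <> [B [C [D var]]]]]] & [A [B [C [D var]]]]]]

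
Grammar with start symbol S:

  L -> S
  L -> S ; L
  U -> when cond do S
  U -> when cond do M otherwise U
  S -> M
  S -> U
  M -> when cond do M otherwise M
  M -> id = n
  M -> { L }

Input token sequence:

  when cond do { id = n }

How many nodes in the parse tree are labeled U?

1

[S [U when cond do [S [M { [L [S [M id = n]]] }]]]]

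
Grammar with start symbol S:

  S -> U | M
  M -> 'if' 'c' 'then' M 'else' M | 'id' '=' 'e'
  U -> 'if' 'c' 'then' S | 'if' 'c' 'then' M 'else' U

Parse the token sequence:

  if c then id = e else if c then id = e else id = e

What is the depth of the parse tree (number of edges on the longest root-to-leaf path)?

[S [M if c then [M id = e] else [M if c then [M id = e] else [M id = e]]]]

4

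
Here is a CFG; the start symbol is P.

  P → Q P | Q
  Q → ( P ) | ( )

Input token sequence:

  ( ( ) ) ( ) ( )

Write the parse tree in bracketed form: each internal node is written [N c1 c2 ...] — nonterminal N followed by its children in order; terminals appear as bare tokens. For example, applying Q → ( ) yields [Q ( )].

[P [Q ( [P [Q ( )]] )] [P [Q ( )] [P [Q ( )]]]]

P
Q P
( P ) P
( Q ) P
( ( ) ) P
( ( ) ) Q P
( ( ) ) ( ) P
( ( ) ) ( ) Q
( ( ) ) ( ) ( )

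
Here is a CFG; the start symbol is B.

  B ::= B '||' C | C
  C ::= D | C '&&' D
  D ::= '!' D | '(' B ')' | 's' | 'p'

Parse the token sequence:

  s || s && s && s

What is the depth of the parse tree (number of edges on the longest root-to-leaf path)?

[B [B [C [D s]]] || [C [C [C [D s]] && [D s]] && [D s]]]

5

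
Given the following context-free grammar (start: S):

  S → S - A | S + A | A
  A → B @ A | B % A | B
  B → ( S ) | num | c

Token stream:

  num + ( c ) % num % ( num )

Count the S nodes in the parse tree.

[S [S [A [B num]]] + [A [B ( [S [A [B c]]] )] % [A [B num] % [A [B ( [S [A [B num]]] )]]]]]

4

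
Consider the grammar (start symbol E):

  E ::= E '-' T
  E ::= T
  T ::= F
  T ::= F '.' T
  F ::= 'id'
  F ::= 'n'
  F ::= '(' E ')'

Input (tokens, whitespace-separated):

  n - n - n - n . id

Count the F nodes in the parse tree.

5

[E [E [E [E [T [F n]]] - [T [F n]]] - [T [F n]]] - [T [F n] . [T [F id]]]]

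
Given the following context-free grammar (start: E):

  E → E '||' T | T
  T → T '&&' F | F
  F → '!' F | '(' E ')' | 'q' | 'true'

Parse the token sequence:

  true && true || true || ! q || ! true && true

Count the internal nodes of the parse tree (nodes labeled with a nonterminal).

18

[E [E [E [E [T [T [F true]] && [F true]]] || [T [F true]]] || [T [F ! [F q]]]] || [T [T [F ! [F true]]] && [F true]]]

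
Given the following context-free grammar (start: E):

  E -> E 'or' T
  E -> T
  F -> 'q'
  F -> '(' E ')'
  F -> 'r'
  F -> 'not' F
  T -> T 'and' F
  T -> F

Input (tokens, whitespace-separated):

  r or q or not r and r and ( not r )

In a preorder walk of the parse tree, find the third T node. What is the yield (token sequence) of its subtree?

[E [E [E [T [F r]]] or [T [F q]]] or [T [T [T [F not [F r]]] and [F r]] and [F ( [E [T [F not [F r]]]] )]]]

not r and r and ( not r )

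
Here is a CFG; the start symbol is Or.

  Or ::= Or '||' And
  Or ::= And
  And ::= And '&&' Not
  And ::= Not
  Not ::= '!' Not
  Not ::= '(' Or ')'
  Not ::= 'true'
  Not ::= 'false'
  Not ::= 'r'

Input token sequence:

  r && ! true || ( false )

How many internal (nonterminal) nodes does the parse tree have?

[Or [Or [And [And [Not r]] && [Not ! [Not true]]]] || [And [Not ( [Or [And [Not false]]] )]]]

12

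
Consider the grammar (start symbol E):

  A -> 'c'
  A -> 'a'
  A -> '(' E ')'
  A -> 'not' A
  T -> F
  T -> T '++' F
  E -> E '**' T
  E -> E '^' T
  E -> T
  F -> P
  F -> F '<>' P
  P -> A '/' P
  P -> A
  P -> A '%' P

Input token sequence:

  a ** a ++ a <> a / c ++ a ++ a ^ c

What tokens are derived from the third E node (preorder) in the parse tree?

a

[E [E [E [T [F [P [A a]]]]] ** [T [T [T [T [F [P [A a]]]] ++ [F [F [P [A a]]] <> [P [A a] / [P [A c]]]]] ++ [F [P [A a]]]] ++ [F [P [A a]]]]] ^ [T [F [P [A c]]]]]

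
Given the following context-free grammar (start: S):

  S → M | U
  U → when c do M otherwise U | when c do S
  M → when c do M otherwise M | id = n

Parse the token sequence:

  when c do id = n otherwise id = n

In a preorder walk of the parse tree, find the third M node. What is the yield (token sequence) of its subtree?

[S [M when c do [M id = n] otherwise [M id = n]]]

id = n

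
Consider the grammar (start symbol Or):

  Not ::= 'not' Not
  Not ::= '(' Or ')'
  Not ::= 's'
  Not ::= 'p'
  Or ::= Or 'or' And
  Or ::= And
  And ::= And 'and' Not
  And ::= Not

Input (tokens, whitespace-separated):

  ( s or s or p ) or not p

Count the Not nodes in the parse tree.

[Or [Or [And [Not ( [Or [Or [Or [And [Not s]]] or [And [Not s]]] or [And [Not p]]] )]]] or [And [Not not [Not p]]]]

6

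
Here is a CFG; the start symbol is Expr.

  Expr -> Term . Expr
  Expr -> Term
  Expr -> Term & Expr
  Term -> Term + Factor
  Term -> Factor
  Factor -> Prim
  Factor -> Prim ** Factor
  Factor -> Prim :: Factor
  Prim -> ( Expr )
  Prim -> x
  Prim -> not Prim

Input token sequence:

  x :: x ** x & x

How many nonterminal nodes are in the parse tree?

[Expr [Term [Factor [Prim x] :: [Factor [Prim x] ** [Factor [Prim x]]]]] & [Expr [Term [Factor [Prim x]]]]]

12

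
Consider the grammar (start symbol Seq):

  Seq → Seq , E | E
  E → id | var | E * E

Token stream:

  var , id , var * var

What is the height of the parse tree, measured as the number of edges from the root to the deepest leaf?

[Seq [Seq [Seq [E var]] , [E id]] , [E [E var] * [E var]]]

4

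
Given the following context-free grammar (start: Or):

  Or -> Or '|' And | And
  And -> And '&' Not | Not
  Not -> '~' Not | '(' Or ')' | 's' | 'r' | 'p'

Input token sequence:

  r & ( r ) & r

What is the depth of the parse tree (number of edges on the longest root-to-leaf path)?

7

[Or [And [And [And [Not r]] & [Not ( [Or [And [Not r]]] )]] & [Not r]]]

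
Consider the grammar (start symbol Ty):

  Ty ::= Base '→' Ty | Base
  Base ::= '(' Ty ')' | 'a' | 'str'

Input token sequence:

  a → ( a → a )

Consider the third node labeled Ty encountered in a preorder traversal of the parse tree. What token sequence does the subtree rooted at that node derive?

[Ty [Base a] → [Ty [Base ( [Ty [Base a] → [Ty [Base a]]] )]]]

a → a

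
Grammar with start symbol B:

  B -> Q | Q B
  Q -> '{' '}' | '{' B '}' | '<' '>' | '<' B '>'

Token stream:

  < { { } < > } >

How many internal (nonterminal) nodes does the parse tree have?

8

[B [Q < [B [Q { [B [Q { }] [B [Q < >]]] }]] >]]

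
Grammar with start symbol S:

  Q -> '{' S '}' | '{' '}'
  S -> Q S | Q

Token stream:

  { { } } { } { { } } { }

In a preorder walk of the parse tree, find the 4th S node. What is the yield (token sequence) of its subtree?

[S [Q { [S [Q { }]] }] [S [Q { }] [S [Q { [S [Q { }]] }] [S [Q { }]]]]]

{ { } } { }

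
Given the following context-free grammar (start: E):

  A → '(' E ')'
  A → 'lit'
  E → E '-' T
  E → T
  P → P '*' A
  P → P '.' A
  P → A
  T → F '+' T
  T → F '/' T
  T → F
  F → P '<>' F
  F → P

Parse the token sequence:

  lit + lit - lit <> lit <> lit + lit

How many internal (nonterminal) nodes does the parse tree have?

24

[E [E [T [F [P [A lit]]] + [T [F [P [A lit]]]]]] - [T [F [P [A lit]] <> [F [P [A lit]] <> [F [P [A lit]]]]] + [T [F [P [A lit]]]]]]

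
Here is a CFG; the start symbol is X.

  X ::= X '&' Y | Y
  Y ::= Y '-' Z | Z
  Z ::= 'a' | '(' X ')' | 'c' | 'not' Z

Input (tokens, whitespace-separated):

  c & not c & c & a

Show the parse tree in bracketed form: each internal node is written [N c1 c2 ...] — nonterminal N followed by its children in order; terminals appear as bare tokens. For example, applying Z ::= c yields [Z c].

[X [X [X [X [Y [Z c]]] & [Y [Z not [Z c]]]] & [Y [Z c]]] & [Y [Z a]]]

X
X & Y
X & Y & Y
X & Y & Y & Y
Y & Y & Y & Y
Z & Y & Y & Y
c & Y & Y & Y
c & Z & Y & Y
c & not Z & Y & Y
c & not c & Y & Y
c & not c & Z & Y
c & not c & c & Y
c & not c & c & Z
c & not c & c & a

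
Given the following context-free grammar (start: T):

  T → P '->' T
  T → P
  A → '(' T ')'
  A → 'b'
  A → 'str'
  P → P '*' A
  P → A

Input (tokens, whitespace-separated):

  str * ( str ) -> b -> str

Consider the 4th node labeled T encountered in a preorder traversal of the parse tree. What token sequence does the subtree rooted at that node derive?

str

[T [P [P [A str]] * [A ( [T [P [A str]]] )]] -> [T [P [A b]] -> [T [P [A str]]]]]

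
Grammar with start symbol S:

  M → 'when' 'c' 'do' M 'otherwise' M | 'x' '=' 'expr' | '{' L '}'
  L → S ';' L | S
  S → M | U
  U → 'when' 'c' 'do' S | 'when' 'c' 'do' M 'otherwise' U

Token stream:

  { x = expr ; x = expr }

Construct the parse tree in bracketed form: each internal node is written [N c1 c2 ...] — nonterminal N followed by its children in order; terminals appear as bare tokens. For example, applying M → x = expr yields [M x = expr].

S
M
{ L }
{ S ; L }
{ M ; L }
{ x = expr ; L }
{ x = expr ; S }
{ x = expr ; M }
{ x = expr ; x = expr }

[S [M { [L [S [M x = expr]] ; [L [S [M x = expr]]]] }]]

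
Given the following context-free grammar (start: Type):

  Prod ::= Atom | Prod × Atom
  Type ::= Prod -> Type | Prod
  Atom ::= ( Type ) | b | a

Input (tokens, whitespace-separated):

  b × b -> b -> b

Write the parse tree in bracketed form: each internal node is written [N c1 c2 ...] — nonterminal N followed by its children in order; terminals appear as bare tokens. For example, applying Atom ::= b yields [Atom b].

[Type [Prod [Prod [Atom b]] × [Atom b]] -> [Type [Prod [Atom b]] -> [Type [Prod [Atom b]]]]]

Type
Prod -> Type
Prod × Atom -> Type
Atom × Atom -> Type
b × Atom -> Type
b × b -> Type
b × b -> Prod -> Type
b × b -> Atom -> Type
b × b -> b -> Type
b × b -> b -> Prod
b × b -> b -> Atom
b × b -> b -> b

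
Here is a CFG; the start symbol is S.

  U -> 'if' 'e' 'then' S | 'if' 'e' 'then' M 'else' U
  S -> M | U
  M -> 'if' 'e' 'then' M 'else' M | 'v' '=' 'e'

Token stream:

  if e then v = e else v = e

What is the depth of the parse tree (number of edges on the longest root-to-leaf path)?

3

[S [M if e then [M v = e] else [M v = e]]]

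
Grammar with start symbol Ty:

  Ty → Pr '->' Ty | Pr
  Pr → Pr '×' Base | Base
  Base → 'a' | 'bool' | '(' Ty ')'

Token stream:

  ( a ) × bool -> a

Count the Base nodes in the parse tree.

[Ty [Pr [Pr [Base ( [Ty [Pr [Base a]]] )]] × [Base bool]] -> [Ty [Pr [Base a]]]]

4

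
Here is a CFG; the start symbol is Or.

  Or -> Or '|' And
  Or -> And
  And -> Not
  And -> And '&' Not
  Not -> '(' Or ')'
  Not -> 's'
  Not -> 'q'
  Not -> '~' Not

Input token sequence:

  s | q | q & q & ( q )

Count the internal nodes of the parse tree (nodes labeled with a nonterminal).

16

[Or [Or [Or [And [Not s]]] | [And [Not q]]] | [And [And [And [Not q]] & [Not q]] & [Not ( [Or [And [Not q]]] )]]]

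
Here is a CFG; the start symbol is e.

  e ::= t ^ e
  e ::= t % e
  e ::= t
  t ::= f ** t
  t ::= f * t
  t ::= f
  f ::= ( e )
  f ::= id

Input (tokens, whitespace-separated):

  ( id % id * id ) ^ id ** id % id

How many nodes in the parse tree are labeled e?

5

[e [t [f ( [e [t [f id]] % [e [t [f id] * [t [f id]]]]] )]] ^ [e [t [f id] ** [t [f id]]] % [e [t [f id]]]]]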